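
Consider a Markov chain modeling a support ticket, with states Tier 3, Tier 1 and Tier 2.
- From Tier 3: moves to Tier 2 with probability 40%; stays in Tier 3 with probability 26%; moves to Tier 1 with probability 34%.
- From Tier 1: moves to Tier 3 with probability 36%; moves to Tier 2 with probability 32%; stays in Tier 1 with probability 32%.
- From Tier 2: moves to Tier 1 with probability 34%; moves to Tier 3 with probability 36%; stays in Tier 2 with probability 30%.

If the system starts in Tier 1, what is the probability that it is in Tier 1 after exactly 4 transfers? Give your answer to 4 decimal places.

0.3333

Propagate the distribution vector 4 transfers from Tier 1.
After 0 transfers: (0.0000, 1.0000, 0.0000)
After 1 transfer: (0.3600, 0.3200, 0.3200)
After 2 transfers: (0.3240, 0.3336, 0.3424)
After 3 transfers: (0.3276, 0.3333, 0.3391)
After 4 transfers: (0.3272, 0.3333, 0.3394)
P(in Tier 1 after 4 transfers) = 0.3333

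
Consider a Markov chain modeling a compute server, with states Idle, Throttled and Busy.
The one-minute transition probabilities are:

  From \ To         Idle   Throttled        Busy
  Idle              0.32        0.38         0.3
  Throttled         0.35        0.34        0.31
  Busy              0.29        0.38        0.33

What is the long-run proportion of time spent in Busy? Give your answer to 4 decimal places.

Let the stationary distribution be π with π = πP and π_1 + π_2 + π_3 = 1.
π_1 = 0.32·π_1 + 0.35·π_2 + 0.29·π_3
π_2 = 0.38·π_1 + 0.34·π_2 + 0.38·π_3
Solving with the normalization constraint gives π = (0.3216, 0.3654, 0.3130).
So the stationary probability of Busy is 0.3130.

0.3130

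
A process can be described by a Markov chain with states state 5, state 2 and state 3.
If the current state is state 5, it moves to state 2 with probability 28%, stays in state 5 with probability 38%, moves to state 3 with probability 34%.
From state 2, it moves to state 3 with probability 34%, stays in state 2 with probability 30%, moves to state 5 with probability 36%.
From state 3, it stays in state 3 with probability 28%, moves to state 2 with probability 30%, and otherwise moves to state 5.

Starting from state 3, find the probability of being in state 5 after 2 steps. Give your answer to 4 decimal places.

0.3852

Sum over the intermediate state after 1 step:
P = P(state 3→state 5)·P(state 5→state 5) + P(state 3→state 2)·P(state 2→state 5) + P(state 3→state 3)·P(state 3→state 5)
  = 0.42×0.38 + 0.3×0.36 + 0.28×0.42
  = 0.1596 + 0.1080 + 0.1176 = 0.3852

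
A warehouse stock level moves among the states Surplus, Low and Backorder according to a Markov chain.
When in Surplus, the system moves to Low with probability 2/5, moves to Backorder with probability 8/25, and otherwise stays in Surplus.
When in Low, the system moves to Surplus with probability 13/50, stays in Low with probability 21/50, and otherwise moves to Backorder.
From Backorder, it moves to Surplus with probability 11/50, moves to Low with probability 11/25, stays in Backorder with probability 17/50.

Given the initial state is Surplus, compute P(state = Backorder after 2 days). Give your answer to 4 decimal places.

0.3264

Sum over the intermediate state after 1 day:
P = P(Surplus→Surplus)·P(Surplus→Backorder) + P(Surplus→Low)·P(Low→Backorder) + P(Surplus→Backorder)·P(Backorder→Backorder)
  = 0.28×0.32 + 0.4×0.32 + 0.32×0.34
  = 0.0896 + 0.1280 + 0.1088 = 0.3264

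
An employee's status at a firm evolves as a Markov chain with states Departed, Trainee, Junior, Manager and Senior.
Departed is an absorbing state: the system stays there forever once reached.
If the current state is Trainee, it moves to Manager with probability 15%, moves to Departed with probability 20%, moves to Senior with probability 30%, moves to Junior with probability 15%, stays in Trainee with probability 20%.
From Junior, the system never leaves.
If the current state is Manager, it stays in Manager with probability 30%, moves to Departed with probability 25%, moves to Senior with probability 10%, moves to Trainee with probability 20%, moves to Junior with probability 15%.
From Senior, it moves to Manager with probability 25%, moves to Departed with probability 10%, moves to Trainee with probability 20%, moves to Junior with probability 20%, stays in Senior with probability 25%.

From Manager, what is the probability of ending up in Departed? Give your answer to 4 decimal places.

Let h(s) be the probability of absorption at Departed starting from transient state s. Then h(Departed) = 1 and h(Junior) = 0. By first-step analysis:
h(Trainee) = 0.2·1 + 0.2·h(Trainee) + 0.15·0 + 0.15·h(Manager) + 0.3·h(Senior)
h(Manager) = 0.25·1 + 0.2·h(Trainee) + 0.15·0 + 0.3·h(Manager) + 0.1·h(Senior)
h(Senior) = 0.1·1 + 0.2·h(Trainee) + 0.2·0 + 0.25·h(Manager) + 0.25·h(Senior)
Solving: h(Trainee) = 0.5335, h(Manager) = 0.5764, h(Senior) = 0.4677.
Starting from Manager, the probability is 0.5764.

0.5764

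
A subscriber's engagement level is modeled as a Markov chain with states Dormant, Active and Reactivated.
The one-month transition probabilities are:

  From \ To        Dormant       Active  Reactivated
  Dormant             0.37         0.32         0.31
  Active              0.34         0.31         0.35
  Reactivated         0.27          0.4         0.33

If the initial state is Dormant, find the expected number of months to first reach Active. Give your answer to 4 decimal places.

2.8960

Let t(s) be the expected number of months to first reach Active from state s, with t(Active) = 0. Conditioning on the first month:
t(Dormant) = 1 + 0.37·t(Dormant) + 0.31·t(Reactivated)
t(Reactivated) = 1 + 0.27·t(Dormant) + 0.33·t(Reactivated)
Solving: t(Dormant) = 2.8960, t(Reactivated) = 2.6596.
Expected months from Dormant to Active: 2.8960.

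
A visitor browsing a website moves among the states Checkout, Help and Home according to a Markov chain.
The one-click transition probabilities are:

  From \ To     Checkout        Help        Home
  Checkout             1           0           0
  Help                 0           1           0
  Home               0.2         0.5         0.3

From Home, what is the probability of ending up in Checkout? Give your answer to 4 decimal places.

0.2857

Let h(s) be the probability of absorption at Checkout starting from transient state s. Then h(Checkout) = 1 and h(Help) = 0. By first-step analysis:
h(Home) = 0.2·1 + 0.5·0 + 0.3·h(Home)
Solving: h(Home) = 0.2857.
Starting from Home, the probability is 0.2857.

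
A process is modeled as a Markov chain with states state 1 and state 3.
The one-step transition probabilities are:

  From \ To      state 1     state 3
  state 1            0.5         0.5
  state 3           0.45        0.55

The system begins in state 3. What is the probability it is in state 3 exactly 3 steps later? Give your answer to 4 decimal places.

0.5264

Propagate the distribution vector 3 steps from state 3.
After 0 steps: (0.0000, 1.0000)
After 1 step: (0.4500, 0.5500)
After 2 steps: (0.4725, 0.5275)
After 3 steps: (0.4736, 0.5264)
P(in state 3 after 3 steps) = 0.5264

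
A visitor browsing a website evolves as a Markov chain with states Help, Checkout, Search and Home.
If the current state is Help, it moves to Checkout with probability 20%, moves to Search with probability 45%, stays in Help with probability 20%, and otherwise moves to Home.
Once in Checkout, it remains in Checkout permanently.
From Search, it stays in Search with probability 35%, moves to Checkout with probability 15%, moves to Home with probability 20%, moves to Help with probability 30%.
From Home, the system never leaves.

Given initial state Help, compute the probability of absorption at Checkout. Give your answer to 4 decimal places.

Let h(s) be the probability of absorption at Checkout starting from transient state s. Then h(Checkout) = 1 and h(Home) = 0. By first-step analysis:
h(Help) = 0.2·h(Help) + 0.2·1 + 0.45·h(Search) + 0.15·0
h(Search) = 0.3·h(Help) + 0.15·1 + 0.35·h(Search) + 0.2·0
Solving: h(Help) = 0.5130, h(Search) = 0.4675.
Starting from Help, the probability is 0.5130.

0.5130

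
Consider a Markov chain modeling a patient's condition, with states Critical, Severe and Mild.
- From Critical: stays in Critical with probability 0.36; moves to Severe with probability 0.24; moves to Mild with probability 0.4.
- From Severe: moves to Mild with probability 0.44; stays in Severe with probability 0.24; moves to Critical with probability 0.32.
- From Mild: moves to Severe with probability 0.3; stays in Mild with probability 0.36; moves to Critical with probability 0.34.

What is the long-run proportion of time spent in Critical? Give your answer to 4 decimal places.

0.3416

Let the stationary distribution be π with π = πP and π_1 + π_2 + π_3 = 1.
π_1 = 0.36·π_1 + 0.32·π_2 + 0.34·π_3
π_2 = 0.24·π_1 + 0.24·π_2 + 0.3·π_3
Solving with the normalization constraint gives π = (0.3416, 0.2637, 0.3948).
So the stationary probability of Critical is 0.3416.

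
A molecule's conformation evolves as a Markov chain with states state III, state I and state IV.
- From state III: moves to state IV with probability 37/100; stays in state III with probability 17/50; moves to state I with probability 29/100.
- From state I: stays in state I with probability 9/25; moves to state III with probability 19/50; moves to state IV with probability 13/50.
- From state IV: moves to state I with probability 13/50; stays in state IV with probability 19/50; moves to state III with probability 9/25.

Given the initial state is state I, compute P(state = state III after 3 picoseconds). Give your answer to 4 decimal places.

Propagate the distribution vector 3 picoseconds from state I.
After 0 picoseconds: (0.0000, 1.0000, 0.0000)
After 1 picosecond: (0.3800, 0.3600, 0.2600)
After 2 picoseconds: (0.3596, 0.3074, 0.3330)
After 3 picoseconds: (0.3590, 0.3015, 0.3395)
P(in state III after 3 picoseconds) = 0.3590

0.3590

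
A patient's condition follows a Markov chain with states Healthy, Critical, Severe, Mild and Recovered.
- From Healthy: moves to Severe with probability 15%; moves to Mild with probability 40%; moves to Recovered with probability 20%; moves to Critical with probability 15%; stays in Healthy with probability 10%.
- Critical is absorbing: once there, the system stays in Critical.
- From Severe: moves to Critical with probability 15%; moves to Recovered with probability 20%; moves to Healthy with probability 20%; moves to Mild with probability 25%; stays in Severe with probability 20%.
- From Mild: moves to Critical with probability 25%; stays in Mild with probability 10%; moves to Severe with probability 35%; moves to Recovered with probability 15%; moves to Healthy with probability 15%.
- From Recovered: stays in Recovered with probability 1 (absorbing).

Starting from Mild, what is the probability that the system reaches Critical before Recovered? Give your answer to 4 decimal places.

0.5463

Let h(s) be the probability of absorption at Critical starting from transient state s. Then h(Critical) = 1 and h(Recovered) = 0. By first-step analysis:
h(Healthy) = 0.1·h(Healthy) + 0.15·1 + 0.15·h(Severe) + 0.4·h(Mild) + 0.2·0
h(Severe) = 0.2·h(Healthy) + 0.15·1 + 0.2·h(Severe) + 0.25·h(Mild) + 0.2·0
h(Mild) = 0.15·h(Healthy) + 0.25·1 + 0.35·h(Severe) + 0.1·h(Mild) + 0.15·0
Solving: h(Healthy) = 0.4896, h(Severe) = 0.4806, h(Mild) = 0.5463.
Starting from Mild, the probability is 0.5463.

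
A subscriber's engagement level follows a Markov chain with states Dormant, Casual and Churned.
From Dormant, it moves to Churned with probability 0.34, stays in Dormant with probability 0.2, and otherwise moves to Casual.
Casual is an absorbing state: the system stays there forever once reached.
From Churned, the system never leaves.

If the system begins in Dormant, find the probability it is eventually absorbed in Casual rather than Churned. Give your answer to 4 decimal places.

0.5750

Let h(s) be the probability of absorption at Casual starting from transient state s. Then h(Casual) = 1 and h(Churned) = 0. By first-step analysis:
h(Dormant) = 0.2·h(Dormant) + 0.46·1 + 0.34·0
Solving: h(Dormant) = 0.5750.
Starting from Dormant, the probability is 0.5750.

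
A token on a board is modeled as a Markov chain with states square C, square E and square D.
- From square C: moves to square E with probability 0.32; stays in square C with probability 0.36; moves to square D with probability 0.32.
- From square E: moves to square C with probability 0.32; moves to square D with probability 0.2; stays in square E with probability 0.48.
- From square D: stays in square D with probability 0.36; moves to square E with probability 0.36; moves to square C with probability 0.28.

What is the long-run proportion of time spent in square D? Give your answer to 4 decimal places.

0.2840

Let the stationary distribution be π with π = πP and π_1 + π_2 + π_3 = 1.
π_1 = 0.36·π_1 + 0.32·π_2 + 0.28·π_3
π_2 = 0.32·π_1 + 0.48·π_2 + 0.36·π_3
Solving with the normalization constraint gives π = (0.3215, 0.3945, 0.2840).
So the stationary probability of square D is 0.2840.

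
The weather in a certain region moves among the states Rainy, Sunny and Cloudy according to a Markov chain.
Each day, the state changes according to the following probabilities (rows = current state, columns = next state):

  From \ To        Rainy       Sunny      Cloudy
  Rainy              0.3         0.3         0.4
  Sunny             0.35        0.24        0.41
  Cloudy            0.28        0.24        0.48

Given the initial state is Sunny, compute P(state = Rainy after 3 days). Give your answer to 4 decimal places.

Propagate the distribution vector 3 days from Sunny.
After 0 days: (0.0000, 1.0000, 0.0000)
After 1 day: (0.3500, 0.2400, 0.4100)
After 2 days: (0.3038, 0.2610, 0.4352)
After 3 days: (0.3043, 0.2582, 0.4374)
P(in Rainy after 3 days) = 0.3043

0.3043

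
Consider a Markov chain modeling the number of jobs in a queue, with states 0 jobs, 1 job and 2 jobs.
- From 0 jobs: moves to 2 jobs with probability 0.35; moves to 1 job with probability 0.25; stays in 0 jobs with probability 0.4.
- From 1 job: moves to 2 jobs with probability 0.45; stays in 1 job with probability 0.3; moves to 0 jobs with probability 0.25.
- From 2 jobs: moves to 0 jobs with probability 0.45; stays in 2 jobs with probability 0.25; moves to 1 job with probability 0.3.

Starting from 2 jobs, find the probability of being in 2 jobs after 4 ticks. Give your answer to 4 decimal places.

0.3439

Propagate the distribution vector 4 ticks from 2 jobs.
After 0 ticks: (0.0000, 0.0000, 1.0000)
After 1 tick: (0.4500, 0.3000, 0.2500)
After 2 ticks: (0.3675, 0.2775, 0.3550)
After 3 ticks: (0.3761, 0.2816, 0.3423)
After 4 ticks: (0.3749, 0.2812, 0.3439)
P(in 2 jobs after 4 ticks) = 0.3439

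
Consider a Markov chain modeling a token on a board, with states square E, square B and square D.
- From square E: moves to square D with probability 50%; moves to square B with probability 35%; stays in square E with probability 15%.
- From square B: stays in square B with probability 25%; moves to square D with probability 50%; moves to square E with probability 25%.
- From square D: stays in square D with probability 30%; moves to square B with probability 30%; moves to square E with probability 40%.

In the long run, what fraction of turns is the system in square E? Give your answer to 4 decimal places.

0.2841

Let the stationary distribution be π with π = πP and π_1 + π_2 + π_3 = 1.
π_1 = 0.15·π_1 + 0.25·π_2 + 0.4·π_3
π_2 = 0.35·π_1 + 0.25·π_2 + 0.3·π_3
Solving with the normalization constraint gives π = (0.2841, 0.2992, 0.4167).
So the stationary probability of square E is 0.2841.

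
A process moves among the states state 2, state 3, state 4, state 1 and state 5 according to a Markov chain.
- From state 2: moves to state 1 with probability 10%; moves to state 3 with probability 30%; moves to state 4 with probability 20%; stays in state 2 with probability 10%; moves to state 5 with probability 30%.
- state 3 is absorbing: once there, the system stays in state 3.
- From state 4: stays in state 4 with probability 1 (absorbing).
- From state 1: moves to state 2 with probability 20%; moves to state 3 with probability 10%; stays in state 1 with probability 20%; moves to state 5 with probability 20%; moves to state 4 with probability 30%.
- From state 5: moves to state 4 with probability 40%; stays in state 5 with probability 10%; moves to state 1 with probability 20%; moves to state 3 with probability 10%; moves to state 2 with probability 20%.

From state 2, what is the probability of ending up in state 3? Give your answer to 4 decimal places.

Let h(s) be the probability of absorption at state 3 starting from transient state s. Then h(state 3) = 1 and h(state 4) = 0. By first-step analysis:
h(state 2) = 0.1·h(state 2) + 0.3·1 + 0.2·0 + 0.1·h(state 1) + 0.3·h(state 5)
h(state 1) = 0.2·h(state 2) + 0.1·1 + 0.3·0 + 0.2·h(state 1) + 0.2·h(state 5)
h(state 5) = 0.2·h(state 2) + 0.1·1 + 0.4·0 + 0.2·h(state 1) + 0.1·h(state 5)
Solving: h(state 2) = 0.4623, h(state 1) = 0.3113, h(state 5) = 0.2830.
Starting from state 2, the probability is 0.4623.

0.4623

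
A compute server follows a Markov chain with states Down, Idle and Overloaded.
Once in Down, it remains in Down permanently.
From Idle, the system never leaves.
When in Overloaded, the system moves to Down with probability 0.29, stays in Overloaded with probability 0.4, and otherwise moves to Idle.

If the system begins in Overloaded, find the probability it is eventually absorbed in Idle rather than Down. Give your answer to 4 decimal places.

Let h(s) be the probability of absorption at Idle starting from transient state s. Then h(Idle) = 1 and h(Down) = 0. By first-step analysis:
h(Overloaded) = 0.29·0 + 0.31·1 + 0.4·h(Overloaded)
Solving: h(Overloaded) = 0.5167.
Starting from Overloaded, the probability is 0.5167.

0.5167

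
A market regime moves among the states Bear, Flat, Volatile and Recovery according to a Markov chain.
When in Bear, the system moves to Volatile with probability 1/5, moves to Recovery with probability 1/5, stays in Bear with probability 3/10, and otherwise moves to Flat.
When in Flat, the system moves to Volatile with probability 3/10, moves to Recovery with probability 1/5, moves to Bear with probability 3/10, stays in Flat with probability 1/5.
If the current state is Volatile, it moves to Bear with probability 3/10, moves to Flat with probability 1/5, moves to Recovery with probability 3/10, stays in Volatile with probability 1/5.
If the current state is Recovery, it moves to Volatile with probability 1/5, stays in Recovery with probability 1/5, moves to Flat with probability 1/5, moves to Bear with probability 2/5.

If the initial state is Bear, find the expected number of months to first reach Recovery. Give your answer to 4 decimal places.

Let t(s) be the expected number of months to first reach Recovery from state s, with t(Recovery) = 0. Conditioning on the first month:
t(Bear) = 1 + 0.3·t(Bear) + 0.3·t(Flat) + 0.2·t(Volatile)
t(Flat) = 1 + 0.3·t(Bear) + 0.2·t(Flat) + 0.3·t(Volatile)
t(Volatile) = 1 + 0.3·t(Bear) + 0.2·t(Flat) + 0.2·t(Volatile)
Solving: t(Bear) = 4.4939, t(Flat) = 4.4534, t(Volatile) = 4.0486.
Expected months from Bear to Recovery: 4.4939.

4.4939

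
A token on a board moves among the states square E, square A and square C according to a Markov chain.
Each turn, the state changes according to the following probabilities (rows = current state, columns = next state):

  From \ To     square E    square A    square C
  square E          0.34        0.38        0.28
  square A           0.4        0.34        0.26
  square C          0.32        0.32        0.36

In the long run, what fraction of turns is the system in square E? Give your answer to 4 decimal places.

Let the stationary distribution be π with π = πP and π_1 + π_2 + π_3 = 1.
π_1 = 0.34·π_1 + 0.4·π_2 + 0.32·π_3
π_2 = 0.38·π_1 + 0.34·π_2 + 0.32·π_3
Solving with the normalization constraint gives π = (0.3550, 0.3483, 0.2968).
So the stationary probability of square E is 0.3550.

0.3550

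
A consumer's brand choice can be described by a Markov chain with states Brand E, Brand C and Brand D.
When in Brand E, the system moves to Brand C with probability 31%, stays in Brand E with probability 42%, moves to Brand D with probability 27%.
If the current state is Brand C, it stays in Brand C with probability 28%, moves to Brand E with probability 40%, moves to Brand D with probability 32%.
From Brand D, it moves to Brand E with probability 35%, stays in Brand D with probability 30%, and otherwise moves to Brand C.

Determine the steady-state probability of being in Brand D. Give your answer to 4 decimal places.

Let the stationary distribution be π with π = πP and π_1 + π_2 + π_3 = 1.
π_1 = 0.42·π_1 + 0.4·π_2 + 0.35·π_3
π_2 = 0.31·π_1 + 0.28·π_2 + 0.35·π_3
Solving with the normalization constraint gives π = (0.3931, 0.3124, 0.2945).
So the stationary probability of Brand D is 0.2945.

0.2945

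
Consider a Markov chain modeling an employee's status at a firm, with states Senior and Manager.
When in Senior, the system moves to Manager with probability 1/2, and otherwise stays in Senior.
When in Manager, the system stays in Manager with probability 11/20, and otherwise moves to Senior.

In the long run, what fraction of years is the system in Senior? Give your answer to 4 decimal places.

0.4737

Let the stationary distribution be π with π = πP and π_1 + π_2 = 1.
π_1 = 0.5·π_1 + 0.45·π_2
Solving with the normalization constraint gives π = (0.4737, 0.5263).
So the stationary probability of Senior is 0.4737.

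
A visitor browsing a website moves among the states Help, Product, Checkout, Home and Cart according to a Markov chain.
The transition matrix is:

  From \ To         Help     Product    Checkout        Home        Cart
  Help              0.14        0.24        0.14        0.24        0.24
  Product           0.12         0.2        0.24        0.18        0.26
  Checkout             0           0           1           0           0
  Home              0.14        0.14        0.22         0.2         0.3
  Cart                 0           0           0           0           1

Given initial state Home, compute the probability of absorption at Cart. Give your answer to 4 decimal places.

Let h(s) be the probability of absorption at Cart starting from transient state s. Then h(Cart) = 1 and h(Checkout) = 0. By first-step analysis:
h(Help) = 0.14·h(Help) + 0.24·h(Product) + 0.14·0 + 0.24·h(Home) + 0.24·1
h(Product) = 0.12·h(Help) + 0.2·h(Product) + 0.24·0 + 0.18·h(Home) + 0.26·1
h(Home) = 0.14·h(Help) + 0.14·h(Product) + 0.22·0 + 0.2·h(Home) + 0.3·1
Solving: h(Help) = 0.5905, h(Product) = 0.5426, h(Home) = 0.5733.
Starting from Home, the probability is 0.5733.

0.5733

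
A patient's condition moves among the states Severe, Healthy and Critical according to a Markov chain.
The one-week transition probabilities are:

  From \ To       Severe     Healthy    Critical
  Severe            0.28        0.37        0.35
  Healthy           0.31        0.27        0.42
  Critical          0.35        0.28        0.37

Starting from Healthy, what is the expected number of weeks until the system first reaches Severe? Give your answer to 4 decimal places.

3.0675

Let t(s) be the expected number of weeks to first reach Severe from state s, with t(Severe) = 0. Conditioning on the first week:
t(Healthy) = 1 + 0.27·t(Healthy) + 0.42·t(Critical)
t(Critical) = 1 + 0.28·t(Healthy) + 0.37·t(Critical)
Solving: t(Healthy) = 3.0675, t(Critical) = 2.9506.
Expected weeks from Healthy to Severe: 3.0675.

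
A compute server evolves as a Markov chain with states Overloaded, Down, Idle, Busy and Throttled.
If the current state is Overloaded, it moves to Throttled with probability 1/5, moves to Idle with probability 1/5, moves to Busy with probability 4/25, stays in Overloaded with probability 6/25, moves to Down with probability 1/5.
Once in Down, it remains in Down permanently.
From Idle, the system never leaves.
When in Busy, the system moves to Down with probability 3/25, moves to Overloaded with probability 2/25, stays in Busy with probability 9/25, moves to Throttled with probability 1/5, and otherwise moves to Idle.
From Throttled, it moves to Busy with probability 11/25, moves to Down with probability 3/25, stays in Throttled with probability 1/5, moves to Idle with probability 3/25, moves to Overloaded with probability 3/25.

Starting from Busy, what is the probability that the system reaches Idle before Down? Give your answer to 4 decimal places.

Let h(s) be the probability of absorption at Idle starting from transient state s. Then h(Idle) = 1 and h(Down) = 0. By first-step analysis:
h(Overloaded) = 0.24·h(Overloaded) + 0.2·0 + 0.2·1 + 0.16·h(Busy) + 0.2·h(Throttled)
h(Busy) = 0.08·h(Overloaded) + 0.12·0 + 0.24·1 + 0.36·h(Busy) + 0.2·h(Throttled)
h(Throttled) = 0.12·h(Overloaded) + 0.12·0 + 0.12·1 + 0.44·h(Busy) + 0.2·h(Throttled)
Solving: h(Overloaded) = 0.5454, h(Busy) = 0.6226, h(Throttled) = 0.5742.
Starting from Busy, the probability is 0.6226.

0.6226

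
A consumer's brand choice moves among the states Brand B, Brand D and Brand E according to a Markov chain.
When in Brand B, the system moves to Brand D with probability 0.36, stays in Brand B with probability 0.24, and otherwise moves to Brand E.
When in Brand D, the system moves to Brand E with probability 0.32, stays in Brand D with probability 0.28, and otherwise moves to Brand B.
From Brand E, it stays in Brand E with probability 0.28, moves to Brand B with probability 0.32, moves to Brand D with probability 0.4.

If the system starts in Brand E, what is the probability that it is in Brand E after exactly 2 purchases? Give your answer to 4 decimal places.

0.3344

Sum over the intermediate state after 1 purchase:
P = P(Brand E→Brand B)·P(Brand B→Brand E) + P(Brand E→Brand D)·P(Brand D→Brand E) + P(Brand E→Brand E)·P(Brand E→Brand E)
  = 0.32×0.4 + 0.4×0.32 + 0.28×0.28
  = 0.1280 + 0.1280 + 0.0784 = 0.3344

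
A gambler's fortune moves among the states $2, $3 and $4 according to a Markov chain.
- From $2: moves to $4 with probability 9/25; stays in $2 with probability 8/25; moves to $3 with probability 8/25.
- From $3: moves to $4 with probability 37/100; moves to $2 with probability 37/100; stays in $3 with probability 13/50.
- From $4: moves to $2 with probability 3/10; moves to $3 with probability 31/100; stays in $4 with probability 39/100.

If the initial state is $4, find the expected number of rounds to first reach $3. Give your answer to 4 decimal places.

Let t(s) be the expected number of rounds to first reach $3 from state s, with t($3) = 0. Conditioning on the first round:
t($2) = 1 + 0.32·t($2) + 0.36·t($4)
t($4) = 1 + 0.3·t($2) + 0.39·t($4)
Solving: t($2) = 3.1617, t($4) = 3.1943.
Expected rounds from $4 to $3: 3.1943.

3.1943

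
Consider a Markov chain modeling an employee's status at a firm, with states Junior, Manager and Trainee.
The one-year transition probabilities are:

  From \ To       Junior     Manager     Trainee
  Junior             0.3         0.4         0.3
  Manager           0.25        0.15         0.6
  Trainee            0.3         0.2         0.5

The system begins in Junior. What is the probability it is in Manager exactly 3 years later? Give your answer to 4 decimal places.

Propagate the distribution vector 3 years from Junior.
After 0 years: (1.0000, 0.0000, 0.0000)
After 1 year: (0.3000, 0.4000, 0.3000)
After 2 years: (0.2800, 0.2400, 0.4800)
After 3 years: (0.2880, 0.2440, 0.4680)
P(in Manager after 3 years) = 0.2440

0.2440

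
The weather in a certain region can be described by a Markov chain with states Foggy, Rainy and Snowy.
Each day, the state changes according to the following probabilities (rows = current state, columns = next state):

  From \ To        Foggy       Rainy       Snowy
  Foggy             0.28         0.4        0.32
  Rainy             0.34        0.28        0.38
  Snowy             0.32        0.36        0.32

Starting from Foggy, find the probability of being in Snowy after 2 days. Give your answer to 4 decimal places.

0.3440

Sum over the intermediate state after 1 day:
P = P(Foggy→Foggy)·P(Foggy→Snowy) + P(Foggy→Rainy)·P(Rainy→Snowy) + P(Foggy→Snowy)·P(Snowy→Snowy)
  = 0.28×0.32 + 0.4×0.38 + 0.32×0.32
  = 0.0896 + 0.1520 + 0.1024 = 0.3440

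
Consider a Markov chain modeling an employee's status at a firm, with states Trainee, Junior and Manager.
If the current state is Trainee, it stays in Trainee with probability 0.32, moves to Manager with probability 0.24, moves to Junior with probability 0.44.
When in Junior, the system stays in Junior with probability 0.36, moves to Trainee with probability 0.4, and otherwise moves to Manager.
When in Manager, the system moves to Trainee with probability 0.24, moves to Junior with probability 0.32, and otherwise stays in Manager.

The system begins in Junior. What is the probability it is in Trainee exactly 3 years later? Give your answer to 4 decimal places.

0.3276

Propagate the distribution vector 3 years from Junior.
After 0 years: (0.0000, 1.0000, 0.0000)
After 1 year: (0.4000, 0.3600, 0.2400)
After 2 years: (0.3296, 0.3824, 0.2880)
After 3 years: (0.3276, 0.3748, 0.2976)
P(in Trainee after 3 years) = 0.3276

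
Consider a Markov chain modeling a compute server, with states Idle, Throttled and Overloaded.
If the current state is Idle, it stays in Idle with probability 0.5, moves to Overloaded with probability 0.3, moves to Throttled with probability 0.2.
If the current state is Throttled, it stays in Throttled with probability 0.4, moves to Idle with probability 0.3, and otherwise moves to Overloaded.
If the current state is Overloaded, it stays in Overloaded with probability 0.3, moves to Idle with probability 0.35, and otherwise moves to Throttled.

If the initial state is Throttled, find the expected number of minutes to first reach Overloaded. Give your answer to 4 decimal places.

3.3333

Let t(s) be the expected number of minutes to first reach Overloaded from state s, with t(Overloaded) = 0. Conditioning on the first minute:
t(Idle) = 1 + 0.5·t(Idle) + 0.2·t(Throttled)
t(Throttled) = 1 + 0.3·t(Idle) + 0.4·t(Throttled)
Solving: t(Idle) = 3.3333, t(Throttled) = 3.3333.
Expected minutes from Throttled to Overloaded: 3.3333.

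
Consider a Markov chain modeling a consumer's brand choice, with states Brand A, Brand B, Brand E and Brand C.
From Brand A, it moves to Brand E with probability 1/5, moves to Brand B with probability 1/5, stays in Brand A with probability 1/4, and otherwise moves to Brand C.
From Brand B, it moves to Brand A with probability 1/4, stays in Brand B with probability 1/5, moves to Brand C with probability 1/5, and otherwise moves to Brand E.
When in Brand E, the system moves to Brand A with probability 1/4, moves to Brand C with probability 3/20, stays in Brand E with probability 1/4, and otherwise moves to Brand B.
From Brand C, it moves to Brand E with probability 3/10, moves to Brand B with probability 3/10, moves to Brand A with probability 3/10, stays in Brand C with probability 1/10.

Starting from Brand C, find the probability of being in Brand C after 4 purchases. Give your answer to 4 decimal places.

Propagate the distribution vector 4 purchases from Brand C.
After 0 purchases: (0.0000, 0.0000, 0.0000, 1.0000)
After 1 purchase: (0.3000, 0.3000, 0.3000, 0.1000)
After 2 purchases: (0.2550, 0.2550, 0.2700, 0.2200)
After 3 purchases: (0.2610, 0.2625, 0.2738, 0.2028)
After 4 purchases: (0.2601, 0.2613, 0.2733, 0.2052)
P(in Brand C after 4 purchases) = 0.2052

0.2052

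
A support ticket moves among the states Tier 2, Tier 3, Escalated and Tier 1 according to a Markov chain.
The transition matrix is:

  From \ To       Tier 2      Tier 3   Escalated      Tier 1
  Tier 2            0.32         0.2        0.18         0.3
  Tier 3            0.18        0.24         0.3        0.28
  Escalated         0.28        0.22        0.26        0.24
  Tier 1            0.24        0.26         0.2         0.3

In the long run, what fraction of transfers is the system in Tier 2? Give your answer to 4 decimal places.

0.2559

Let the stationary distribution be π with π = πP and π_1 + π_2 + π_3 + π_4 = 1.
π_1 = 0.32·π_1 + 0.18·π_2 + 0.28·π_3 + 0.24·π_4
π_2 = 0.2·π_1 + 0.24·π_2 + 0.22·π_3 + 0.26·π_4
π_3 = 0.18·π_1 + 0.3·π_2 + 0.26·π_3 + 0.2·π_4
Solving with the normalization constraint gives π = (0.2559, 0.2308, 0.2319, 0.2815).
So the stationary probability of Tier 2 is 0.2559.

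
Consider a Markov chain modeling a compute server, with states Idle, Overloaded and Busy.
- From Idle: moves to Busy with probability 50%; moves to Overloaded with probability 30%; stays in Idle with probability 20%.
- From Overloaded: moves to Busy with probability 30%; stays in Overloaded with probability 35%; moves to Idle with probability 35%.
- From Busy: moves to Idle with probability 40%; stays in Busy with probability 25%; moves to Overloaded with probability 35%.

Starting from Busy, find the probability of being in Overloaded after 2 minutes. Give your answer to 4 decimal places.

Sum over the intermediate state after 1 minute:
P = P(Busy→Idle)·P(Idle→Overloaded) + P(Busy→Overloaded)·P(Overloaded→Overloaded) + P(Busy→Busy)·P(Busy→Overloaded)
  = 0.4×0.3 + 0.35×0.35 + 0.25×0.35
  = 0.1200 + 0.1225 + 0.0875 = 0.3300

0.3300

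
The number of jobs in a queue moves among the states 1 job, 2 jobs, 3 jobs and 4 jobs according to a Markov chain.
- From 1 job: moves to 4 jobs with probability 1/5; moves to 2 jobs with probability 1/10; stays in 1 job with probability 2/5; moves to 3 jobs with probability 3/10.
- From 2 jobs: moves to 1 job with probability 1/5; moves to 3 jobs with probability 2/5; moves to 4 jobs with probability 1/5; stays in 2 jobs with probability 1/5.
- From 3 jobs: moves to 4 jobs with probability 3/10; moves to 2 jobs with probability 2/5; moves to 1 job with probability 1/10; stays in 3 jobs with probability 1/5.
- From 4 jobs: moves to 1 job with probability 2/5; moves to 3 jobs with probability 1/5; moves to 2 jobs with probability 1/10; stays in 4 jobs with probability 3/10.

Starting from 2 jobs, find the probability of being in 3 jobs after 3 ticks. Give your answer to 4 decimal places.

0.2720

Propagate the distribution vector 3 ticks from 2 jobs.
After 0 ticks: (0.0000, 1.0000, 0.0000, 0.0000)
After 1 tick: (0.2000, 0.2000, 0.4000, 0.2000)
After 2 ticks: (0.2400, 0.2400, 0.2600, 0.2600)
After 3 ticks: (0.2740, 0.2020, 0.2720, 0.2520)
P(in 3 jobs after 3 ticks) = 0.2720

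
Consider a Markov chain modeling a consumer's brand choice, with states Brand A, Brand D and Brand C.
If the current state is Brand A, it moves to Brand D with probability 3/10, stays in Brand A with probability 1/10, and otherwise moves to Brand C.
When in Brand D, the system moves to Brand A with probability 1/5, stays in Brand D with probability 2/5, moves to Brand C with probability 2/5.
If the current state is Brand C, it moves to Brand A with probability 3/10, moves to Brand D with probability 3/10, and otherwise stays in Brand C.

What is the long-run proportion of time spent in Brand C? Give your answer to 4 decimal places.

Let the stationary distribution be π with π = πP and π_1 + π_2 + π_3 = 1.
π_1 = 0.1·π_1 + 0.2·π_2 + 0.3·π_3
π_2 = 0.3·π_1 + 0.4·π_2 + 0.3·π_3
Solving with the normalization constraint gives π = (0.2222, 0.3333, 0.4444).
So the stationary probability of Brand C is 0.4444.

0.4444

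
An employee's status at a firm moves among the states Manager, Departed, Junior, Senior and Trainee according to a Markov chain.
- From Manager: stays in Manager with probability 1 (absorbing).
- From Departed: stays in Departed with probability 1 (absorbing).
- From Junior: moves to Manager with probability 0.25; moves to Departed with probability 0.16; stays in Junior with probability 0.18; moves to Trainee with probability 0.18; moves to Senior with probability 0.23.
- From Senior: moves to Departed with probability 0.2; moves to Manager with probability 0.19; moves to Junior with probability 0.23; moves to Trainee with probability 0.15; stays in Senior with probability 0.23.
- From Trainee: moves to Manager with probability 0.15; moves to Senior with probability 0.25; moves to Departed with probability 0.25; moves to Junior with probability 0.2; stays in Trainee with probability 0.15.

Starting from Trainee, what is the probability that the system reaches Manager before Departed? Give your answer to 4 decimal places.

0.4503

Let h(s) be the probability of absorption at Manager starting from transient state s. Then h(Manager) = 1 and h(Departed) = 0. By first-step analysis:
h(Junior) = 0.25·1 + 0.16·0 + 0.18·h(Junior) + 0.23·h(Senior) + 0.18·h(Trainee)
h(Senior) = 0.19·1 + 0.2·0 + 0.23·h(Junior) + 0.23·h(Senior) + 0.15·h(Trainee)
h(Trainee) = 0.15·1 + 0.25·0 + 0.2·h(Junior) + 0.25·h(Senior) + 0.15·h(Trainee)
Solving: h(Junior) = 0.5430, h(Senior) = 0.4967, h(Trainee) = 0.4503.
Starting from Trainee, the probability is 0.4503.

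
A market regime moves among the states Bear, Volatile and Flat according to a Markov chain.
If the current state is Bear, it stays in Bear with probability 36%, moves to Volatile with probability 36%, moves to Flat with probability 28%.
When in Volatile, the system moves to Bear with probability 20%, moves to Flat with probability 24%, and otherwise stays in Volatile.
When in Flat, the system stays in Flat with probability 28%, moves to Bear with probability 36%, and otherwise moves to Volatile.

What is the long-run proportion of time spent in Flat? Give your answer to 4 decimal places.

0.2620

Let the stationary distribution be π with π = πP and π_1 + π_2 + π_3 = 1.
π_1 = 0.36·π_1 + 0.2·π_2 + 0.36·π_3
π_2 = 0.36·π_1 + 0.56·π_2 + 0.36·π_3
Solving with the normalization constraint gives π = (0.2880, 0.4500, 0.2620).
So the stationary probability of Flat is 0.2620.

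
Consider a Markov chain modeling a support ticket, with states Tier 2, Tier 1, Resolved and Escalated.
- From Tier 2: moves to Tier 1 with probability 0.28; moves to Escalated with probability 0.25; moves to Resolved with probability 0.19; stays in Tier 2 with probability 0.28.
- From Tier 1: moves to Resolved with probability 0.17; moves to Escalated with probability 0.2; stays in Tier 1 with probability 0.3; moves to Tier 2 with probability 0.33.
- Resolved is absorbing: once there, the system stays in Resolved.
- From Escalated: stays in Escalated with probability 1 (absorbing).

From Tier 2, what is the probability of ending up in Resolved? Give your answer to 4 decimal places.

Let h(s) be the probability of absorption at Resolved starting from transient state s. Then h(Resolved) = 1 and h(Escalated) = 0. By first-step analysis:
h(Tier 2) = 0.28·h(Tier 2) + 0.28·h(Tier 1) + 0.19·1 + 0.25·0
h(Tier 1) = 0.33·h(Tier 2) + 0.3·h(Tier 1) + 0.17·1 + 0.2·0
Solving: h(Tier 2) = 0.4388, h(Tier 1) = 0.4497.
Starting from Tier 2, the probability is 0.4388.

0.4388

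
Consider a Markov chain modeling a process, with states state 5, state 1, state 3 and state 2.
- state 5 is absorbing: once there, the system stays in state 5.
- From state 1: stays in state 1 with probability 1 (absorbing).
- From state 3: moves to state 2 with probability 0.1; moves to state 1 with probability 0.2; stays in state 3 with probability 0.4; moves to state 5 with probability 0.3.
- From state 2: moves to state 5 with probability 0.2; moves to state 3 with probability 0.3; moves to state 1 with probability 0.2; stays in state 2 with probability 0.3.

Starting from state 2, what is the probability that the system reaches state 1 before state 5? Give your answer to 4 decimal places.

Let h(s) be the probability of absorption at state 1 starting from transient state s. Then h(state 1) = 1 and h(state 5) = 0. By first-step analysis:
h(state 3) = 0.3·0 + 0.2·1 + 0.4·h(state 3) + 0.1·h(state 2)
h(state 2) = 0.2·0 + 0.2·1 + 0.3·h(state 3) + 0.3·h(state 2)
Solving: h(state 3) = 0.4103, h(state 2) = 0.4615.
Starting from state 2, the probability is 0.4615.

0.4615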